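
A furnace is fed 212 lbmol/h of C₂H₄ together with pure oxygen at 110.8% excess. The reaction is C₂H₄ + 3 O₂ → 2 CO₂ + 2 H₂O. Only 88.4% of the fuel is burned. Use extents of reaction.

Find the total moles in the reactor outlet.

1550 lbmol/h

Stoichiometric O₂ = 3 × 212 = 636 lbmol/h; O₂ fed = 636 × 2.108 = 1341 lbmol/h.
Fuel reacted = 0.884 × 212 → ξ = 187.4 lbmol/h.
Outlet (n = n₀ + ν ξ):
  C₂H₄: 212 − 1(187.4) = 24.59
  O₂: 1341 − 3(187.4) = 778.5
  CO₂: 0 + 2(187.4) = 374.8
  H₂O: 0 + 2(187.4) = 374.8
Total out = 24.59 + 778.5 + 374.8 + 374.8 = 1553 lbmol/h.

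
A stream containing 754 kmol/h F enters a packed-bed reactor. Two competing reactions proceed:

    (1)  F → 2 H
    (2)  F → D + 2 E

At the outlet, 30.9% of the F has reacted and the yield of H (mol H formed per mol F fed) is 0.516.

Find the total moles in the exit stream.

Yield of H: 2ξ₁ / 754 = 0.516 → ξ₁ = 194.5 kmol/h.
Conversion of F: 1ξ₁ + 1ξ₂ = 0.309 × 754 = 233 → ξ₂ = 38.45 kmol/h.
Outlet amounts (n = n₀ + Σ ν·ξ):
  F: 754 − 1(194.5) − 1(38.45) = 521
  H: 0 + 2(194.5) = 389.1
  D: 0 + 1(38.45) = 38.45
  E: 0 + 2(38.45) = 76.91
Total out = 521 + 389.1 + 38.45 + 76.91 = 1025 kmol/h.

1030 kmol/h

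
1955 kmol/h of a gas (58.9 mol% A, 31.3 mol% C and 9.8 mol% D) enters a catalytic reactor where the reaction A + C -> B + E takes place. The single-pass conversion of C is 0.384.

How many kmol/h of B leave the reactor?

C reacted = 0.384 × 611.9 = 235 kmol/h; ν_C = −1, so ξ = 235/1 = 235 kmol/h.
Outlet amounts (n = n₀ + ν ξ):
  A: 1151 − 1(235) = 916.5
  C: 611.9 − 1(235) = 376.9
  B: 0 + 1(235) = 235
  E: 0 + 1(235) = 235
  D: 191.6 (inert)

235 kmol/h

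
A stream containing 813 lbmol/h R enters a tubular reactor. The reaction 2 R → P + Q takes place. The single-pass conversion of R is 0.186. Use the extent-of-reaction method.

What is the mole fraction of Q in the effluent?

R reacted = 0.186 × 813 = 151.2 lbmol/h; ν_R = −2, so ξ = 151.2/2 = 75.61 lbmol/h.
Outlet amounts (n = n₀ + ν ξ):
  R: 813 − 2(75.61) = 661.8
  P: 0 + 1(75.61) = 75.61
  Q: 0 + 1(75.61) = 75.61
Total out = 813 lbmol/h; y_Q = 75.61 / 813 = 0.093.

0.093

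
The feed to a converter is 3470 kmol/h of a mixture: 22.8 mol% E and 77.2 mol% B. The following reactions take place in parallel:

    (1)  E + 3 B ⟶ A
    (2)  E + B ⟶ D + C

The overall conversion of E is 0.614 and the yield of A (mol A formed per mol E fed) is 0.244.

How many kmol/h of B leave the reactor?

1810 kmol/h

Yield of A: 1ξ₁ / 791.2 = 0.244 → ξ₁ = 193 kmol/h.
Conversion of E: 1ξ₁ + 1ξ₂ = 0.614 × 791.2 = 485.8 → ξ₂ = 292.7 kmol/h.
Outlet amounts (n = n₀ + Σ ν·ξ):
  E: 791.2 − 1(193) − 1(292.7) = 305.4
  B: 2679 − 3(193) − 1(292.7) = 1807
  A: 0 + 1(193) = 193
  D: 0 + 1(292.7) = 292.7
  C: 0 + 1(292.7) = 292.7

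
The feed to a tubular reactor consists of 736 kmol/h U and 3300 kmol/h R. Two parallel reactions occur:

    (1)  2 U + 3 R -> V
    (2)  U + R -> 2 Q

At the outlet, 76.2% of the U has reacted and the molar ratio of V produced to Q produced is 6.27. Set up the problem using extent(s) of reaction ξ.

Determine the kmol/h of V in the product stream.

270 kmol/h

Conversion of U: U consumed = 0.762 × 736 = 560.8 kmol/h = 2ξ₁ + 1ξ₂.
Selectivity: 1ξ₁ / (2ξ₂) = 6.27 → ξ₁ = 12.54 ξ₂.
Substitute: (2·12.54 + 1) ξ₂ = 560.8 → ξ₂ = 21.5 kmol/h, ξ₁ = 269.7 kmol/h.
Outlet amounts (n = n₀ + Σ ν·ξ):
  U: 736 − 2(269.7) − 1(21.5) = 175.2
  R: 3300 − 3(269.7) − 1(21.5) = 2470
  V: 0 + 1(269.7) = 269.7
  Q: 0 + 2(21.5) = 43.01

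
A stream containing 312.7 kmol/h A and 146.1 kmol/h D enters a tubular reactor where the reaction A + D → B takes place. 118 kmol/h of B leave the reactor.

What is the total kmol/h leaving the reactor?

For B: n = n₀ + 1ξ → 118 = 0 + 1ξ, giving ξ = 118 kmol/h.
Outlet amounts (n = n₀ + ν ξ):
  A: 312.7 − 1(118) = 194.7
  D: 146.1 − 1(118) = 28.1
  B: 0 + 1(118) = 118
Total out = 194.7 + 28.1 + 118 = 340.8 kmol/h.

341 kmol/h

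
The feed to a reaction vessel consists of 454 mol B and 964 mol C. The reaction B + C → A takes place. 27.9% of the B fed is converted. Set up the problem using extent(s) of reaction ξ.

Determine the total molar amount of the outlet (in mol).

1290 mol

B reacted = 0.279 × 454 = 126.7 mol; ν_B = −1, so ξ = 126.7/1 = 126.7 mol.
Outlet amounts (n = n₀ + ν ξ):
  B: 454 − 1(126.7) = 327.3
  C: 964 − 1(126.7) = 837.3
  A: 0 + 1(126.7) = 126.7
Total out = 327.3 + 837.3 + 126.7 = 1291 mol.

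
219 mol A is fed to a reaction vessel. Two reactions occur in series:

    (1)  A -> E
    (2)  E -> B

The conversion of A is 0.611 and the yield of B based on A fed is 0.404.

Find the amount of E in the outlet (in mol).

45.3 mol

Conversion of A: A consumed = 1ξ₁ = 0.611 × 219 → ξ₁ = 133.8 mol.
Yield of B: 1ξ₂ / 219 = 0.404 → ξ₂ = 88.48 mol.
Outlet amounts (n = n₀ + Σ ν·ξ):
  A: 219 − 1(133.8) = 85.19
  E: 0 + 1(133.8) − 1(88.48) = 45.33
  B: 0 + 1(88.48) = 88.48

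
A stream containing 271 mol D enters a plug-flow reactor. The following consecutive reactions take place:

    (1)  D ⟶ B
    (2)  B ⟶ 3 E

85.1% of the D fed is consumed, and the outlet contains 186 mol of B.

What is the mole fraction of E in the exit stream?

Conversion of D: D consumed = 1ξ₁ = 0.851 × 271 → ξ₁ = 230.6 mol.
B balance: n_B = 0 + 1ξ₁ − 1ξ₂ = 186 → ξ₂ = (1·230.6 − 186)/1 = 44.62 mol.
Outlet amounts (n = n₀ + Σ ν·ξ):
  D: 271 − 1(230.6) = 40.38
  B: 0 + 1(230.6) − 1(44.62) = 186
  E: 0 + 3(44.62) = 133.9
Total out = 360.2 mol; y_E = 133.9 / 360.2 = 0.3716.

0.372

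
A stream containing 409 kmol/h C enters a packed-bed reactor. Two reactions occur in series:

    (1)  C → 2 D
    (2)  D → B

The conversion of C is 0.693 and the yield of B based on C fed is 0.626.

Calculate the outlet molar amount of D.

Conversion of C: C consumed = 1ξ₁ = 0.693 × 409 → ξ₁ = 283.4 kmol/h.
Yield of B: 1ξ₂ / 409 = 0.626 → ξ₂ = 256 kmol/h.
Outlet amounts (n = n₀ + Σ ν·ξ):
  C: 409 − 1(283.4) = 125.6
  D: 0 + 2(283.4) − 1(256) = 310.8
  B: 0 + 1(256) = 256

311 kmol/h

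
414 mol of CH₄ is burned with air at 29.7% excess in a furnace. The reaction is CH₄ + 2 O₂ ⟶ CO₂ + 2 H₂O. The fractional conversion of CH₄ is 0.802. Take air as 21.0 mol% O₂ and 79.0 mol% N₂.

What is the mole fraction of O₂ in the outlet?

Stoichiometric O₂ = 2 × 414 = 828 mol; O₂ fed = 828 × 1.297 = 1074 mol.
N₂ fed = 1074 × 79/21 = 4040 mol.
Fuel reacted = 0.802 × 414 → ξ = 332 mol.
Outlet (n = n₀ + ν ξ):
  CH₄: 414 − 1(332) = 81.97
  O₂: 1074 − 2(332) = 409.9
  N₂: 4040 (inert)
  CO₂: 0 + 1(332) = 332
  H₂O: 0 + 2(332) = 664.1
Total out = 5528 mol; y_O₂ = 409.9 / 5528 = 0.07414.

0.0741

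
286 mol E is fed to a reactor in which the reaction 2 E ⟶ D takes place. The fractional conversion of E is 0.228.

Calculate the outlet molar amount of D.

E reacted = 0.228 × 286 = 65.21 mol; ν_E = −2, so ξ = 65.21/2 = 32.6 mol.
Outlet amounts (n = n₀ + ν ξ):
  E: 286 − 2(32.6) = 220.8
  D: 0 + 1(32.6) = 32.6

32.6 mol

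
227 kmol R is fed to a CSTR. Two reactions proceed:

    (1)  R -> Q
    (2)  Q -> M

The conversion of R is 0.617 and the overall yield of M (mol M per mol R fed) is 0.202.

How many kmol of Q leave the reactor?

94.2 kmol

Conversion of R: R consumed = 1ξ₁ = 0.617 × 227 → ξ₁ = 140.1 kmol.
Yield of M: 1ξ₂ / 227 = 0.202 → ξ₂ = 45.85 kmol.
Outlet amounts (n = n₀ + Σ ν·ξ):
  R: 227 − 1(140.1) = 86.94
  Q: 0 + 1(140.1) − 1(45.85) = 94.2
  M: 0 + 1(45.85) = 45.85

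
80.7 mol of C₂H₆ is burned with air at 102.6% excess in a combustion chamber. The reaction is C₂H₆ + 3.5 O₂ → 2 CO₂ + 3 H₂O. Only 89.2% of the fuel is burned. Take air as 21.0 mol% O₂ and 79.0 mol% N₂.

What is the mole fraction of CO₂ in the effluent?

0.0507

Stoichiometric O₂ = 3.5 × 80.7 = 282.4 mol; O₂ fed = 282.4 × 2.026 = 572.2 mol.
N₂ fed = 572.2 × 79/21 = 2153 mol.
Fuel reacted = 0.892 × 80.7 → ξ = 71.98 mol.
Outlet (n = n₀ + ν ξ):
  C₂H₆: 80.7 − 1(71.98) = 8.716
  O₂: 572.2 − 3.5(71.98) = 320.3
  N₂: 2153 (inert)
  CO₂: 0 + 2(71.98) = 144
  H₂O: 0 + 3(71.98) = 216
Total out = 2842 mol; y_CO₂ = 144 / 2842 = 0.05066.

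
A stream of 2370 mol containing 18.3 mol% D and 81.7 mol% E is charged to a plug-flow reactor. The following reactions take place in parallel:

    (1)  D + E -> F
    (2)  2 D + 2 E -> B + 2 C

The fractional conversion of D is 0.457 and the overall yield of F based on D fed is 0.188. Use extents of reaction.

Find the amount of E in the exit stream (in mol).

Yield of F: 1ξ₁ / 433.7 = 0.188 → ξ₁ = 81.54 mol.
Conversion of D: 1ξ₁ + 2ξ₂ = 0.457 × 433.7 = 198.2 → ξ₂ = 58.33 mol.
Outlet amounts (n = n₀ + Σ ν·ξ):
  D: 433.7 − 1(81.54) − 2(58.33) = 235.5
  E: 1936 − 1(81.54) − 2(58.33) = 1738
  F: 0 + 1(81.54) = 81.54
  B: 0 + 1(58.33) = 58.33
  C: 0 + 2(58.33) = 116.7

1740 mol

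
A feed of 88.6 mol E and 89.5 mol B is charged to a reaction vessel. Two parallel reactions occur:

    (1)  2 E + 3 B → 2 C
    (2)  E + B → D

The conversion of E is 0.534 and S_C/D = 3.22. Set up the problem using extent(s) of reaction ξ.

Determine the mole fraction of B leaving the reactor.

Conversion of E: E consumed = 0.534 × 88.6 = 47.31 mol = 2ξ₁ + 1ξ₂.
Selectivity: 2ξ₁ / (1ξ₂) = 3.22 → ξ₁ = 1.61 ξ₂.
Substitute: (2·1.61 + 1) ξ₂ = 47.31 → ξ₂ = 11.21 mol, ξ₁ = 18.05 mol.
Outlet amounts (n = n₀ + Σ ν·ξ):
  E: 88.6 − 2(18.05) − 1(11.21) = 41.29
  B: 89.5 − 3(18.05) − 1(11.21) = 24.14
  C: 0 + 2(18.05) = 36.1
  D: 0 + 1(11.21) = 11.21
Total out = 112.7 mol; y_B = 24.14 / 112.7 = 0.2141.

0.214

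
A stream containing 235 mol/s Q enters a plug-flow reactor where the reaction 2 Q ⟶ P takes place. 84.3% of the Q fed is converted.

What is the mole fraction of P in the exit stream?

Q reacted = 0.843 × 235 = 198.1 mol/s; ν_Q = −2, so ξ = 198.1/2 = 99.05 mol/s.
Outlet amounts (n = n₀ + ν ξ):
  Q: 235 − 2(99.05) = 36.9
  P: 0 + 1(99.05) = 99.05
Total out = 135.9 mol/s; y_P = 99.05 / 135.9 = 0.7286.

0.729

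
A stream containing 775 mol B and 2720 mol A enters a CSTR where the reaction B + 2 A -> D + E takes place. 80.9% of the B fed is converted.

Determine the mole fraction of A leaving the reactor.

B reacted = 0.809 × 775 = 627 mol; ν_B = −1, so ξ = 627/1 = 627 mol.
Outlet amounts (n = n₀ + ν ξ):
  B: 775 − 1(627) = 148
  A: 2720 − 2(627) = 1466
  D: 0 + 1(627) = 627
  E: 0 + 1(627) = 627
Total out = 2868 mol; y_A = 1466 / 2868 = 0.5112.

0.511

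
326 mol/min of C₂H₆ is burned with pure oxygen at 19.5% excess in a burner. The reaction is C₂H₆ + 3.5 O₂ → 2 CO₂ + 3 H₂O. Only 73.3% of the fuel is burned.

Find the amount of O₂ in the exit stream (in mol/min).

Stoichiometric O₂ = 3.5 × 326 = 1141 mol/min; O₂ fed = 1141 × 1.195 = 1363 mol/min.
Fuel reacted = 0.733 × 326 → ξ = 239 mol/min.
Outlet (n = n₀ + ν ξ):
  C₂H₆: 326 − 1(239) = 87.04
  O₂: 1363 − 3.5(239) = 527.1
  CO₂: 0 + 2(239) = 477.9
  H₂O: 0 + 3(239) = 716.9

527 mol/min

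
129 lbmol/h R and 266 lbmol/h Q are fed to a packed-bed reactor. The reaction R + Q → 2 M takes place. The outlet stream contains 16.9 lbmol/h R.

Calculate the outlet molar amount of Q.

154 lbmol/h

For R: n = n₀ − 1ξ → 16.9 = 129 − 1ξ, giving ξ = 112.1 lbmol/h.
Outlet amounts (n = n₀ + ν ξ):
  R: 129 − 1(112.1) = 16.9
  Q: 266 − 1(112.1) = 153.9
  M: 0 + 2(112.1) = 224.2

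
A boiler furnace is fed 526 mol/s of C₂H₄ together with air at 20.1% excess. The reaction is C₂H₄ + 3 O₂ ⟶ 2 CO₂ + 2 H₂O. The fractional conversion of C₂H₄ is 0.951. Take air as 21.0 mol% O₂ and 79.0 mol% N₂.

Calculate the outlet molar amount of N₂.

7130 mol/s

Stoichiometric O₂ = 3 × 526 = 1578 mol/s; O₂ fed = 1578 × 1.201 = 1895 mol/s.
N₂ fed = 1895 × 79/21 = 7129 mol/s.
Fuel reacted = 0.951 × 526 → ξ = 500.2 mol/s.
Outlet (n = n₀ + ν ξ):
  C₂H₄: 526 − 1(500.2) = 25.77
  O₂: 1895 − 3(500.2) = 394.5
  N₂: 7129 (inert)
  CO₂: 0 + 2(500.2) = 1000
  H₂O: 0 + 2(500.2) = 1000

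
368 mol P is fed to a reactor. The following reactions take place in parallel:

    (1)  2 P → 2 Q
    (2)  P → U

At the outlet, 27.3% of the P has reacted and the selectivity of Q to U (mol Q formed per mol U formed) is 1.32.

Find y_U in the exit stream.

0.118

Conversion of P: P consumed = 0.273 × 368 = 100.5 mol = 2ξ₁ + 1ξ₂.
Selectivity: 2ξ₁ / (1ξ₂) = 1.32 → ξ₁ = 0.66 ξ₂.
Substitute: (2·0.66 + 1) ξ₂ = 100.5 → ξ₂ = 43.3 mol, ξ₁ = 28.58 mol.
Outlet amounts (n = n₀ + Σ ν·ξ):
  P: 368 − 2(28.58) − 1(43.3) = 267.5
  Q: 0 + 2(28.58) = 57.16
  U: 0 + 1(43.3) = 43.3
Total out = 368 mol; y_U = 43.3 / 368 = 0.1177.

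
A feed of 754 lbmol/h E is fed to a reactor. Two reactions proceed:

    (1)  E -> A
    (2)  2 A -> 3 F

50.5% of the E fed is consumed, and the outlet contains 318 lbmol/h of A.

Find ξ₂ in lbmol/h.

Conversion of E: E consumed = 1ξ₁ = 0.505 × 754 → ξ₁ = 380.8 lbmol/h.
A balance: n_A = 0 + 1ξ₁ − 2ξ₂ = 318 → ξ₂ = (1·380.8 − 318)/2 = 31.38 lbmol/h.
Outlet amounts (n = n₀ + Σ ν·ξ):
  E: 754 − 1(380.8) = 373.2
  A: 0 + 1(380.8) − 2(31.38) = 318
  F: 0 + 3(31.38) = 94.15

ξ₂ = 31.4 lbmol/h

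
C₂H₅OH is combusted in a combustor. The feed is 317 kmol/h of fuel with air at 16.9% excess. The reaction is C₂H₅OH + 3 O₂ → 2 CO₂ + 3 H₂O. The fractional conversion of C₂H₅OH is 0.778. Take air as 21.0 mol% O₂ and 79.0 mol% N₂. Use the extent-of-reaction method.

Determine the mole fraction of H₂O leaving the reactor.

Stoichiometric O₂ = 3 × 317 = 951 kmol/h; O₂ fed = 951 × 1.169 = 1112 kmol/h.
N₂ fed = 1112 × 79/21 = 4182 kmol/h.
Fuel reacted = 0.778 × 317 → ξ = 246.6 kmol/h.
Outlet (n = n₀ + ν ξ):
  C₂H₅OH: 317 − 1(246.6) = 70.37
  O₂: 1112 − 3(246.6) = 371.8
  N₂: 4182 (inert)
  CO₂: 0 + 2(246.6) = 493.3
  H₂O: 0 + 3(246.6) = 739.9
Total out = 5858 kmol/h; y_H₂O = 739.9 / 5858 = 0.1263.

0.126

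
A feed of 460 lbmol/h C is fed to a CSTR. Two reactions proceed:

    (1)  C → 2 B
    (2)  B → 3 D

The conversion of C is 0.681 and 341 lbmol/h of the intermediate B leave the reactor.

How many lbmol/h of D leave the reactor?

857 lbmol/h

Conversion of C: C consumed = 1ξ₁ = 0.681 × 460 → ξ₁ = 313.3 lbmol/h.
B balance: n_B = 0 + 2ξ₁ − 1ξ₂ = 341 → ξ₂ = (2·313.3 − 341)/1 = 285.5 lbmol/h.
Outlet amounts (n = n₀ + Σ ν·ξ):
  C: 460 − 1(313.3) = 146.7
  B: 0 + 2(313.3) − 1(285.5) = 341
  D: 0 + 3(285.5) = 856.6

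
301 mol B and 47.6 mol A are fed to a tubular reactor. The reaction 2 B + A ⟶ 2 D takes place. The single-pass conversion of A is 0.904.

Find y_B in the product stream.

0.703

A reacted = 0.904 × 47.6 = 43.03 mol; ν_A = −1, so ξ = 43.03/1 = 43.03 mol.
Outlet amounts (n = n₀ + ν ξ):
  B: 301 − 2(43.03) = 214.9
  A: 47.6 − 1(43.03) = 4.57
  D: 0 + 2(43.03) = 86.06
Total out = 305.6 mol; y_B = 214.9 / 305.6 = 0.7034.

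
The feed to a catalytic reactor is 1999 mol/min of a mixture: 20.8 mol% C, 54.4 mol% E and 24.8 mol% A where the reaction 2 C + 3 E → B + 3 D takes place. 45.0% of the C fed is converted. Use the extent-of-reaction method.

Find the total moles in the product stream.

C reacted = 0.45 × 415.8 = 187.1 mol/min; ν_C = −2, so ξ = 187.1/2 = 93.55 mol/min.
Outlet amounts (n = n₀ + ν ξ):
  C: 415.8 − 2(93.55) = 228.7
  E: 1087 − 3(93.55) = 806.8
  B: 0 + 1(93.55) = 93.55
  D: 0 + 3(93.55) = 280.7
  A: 495.8 (inert)
Total out = 228.7 + 806.8 + 93.55 + 280.7 + 495.8 = 1905 mol/min.

1910 mol/min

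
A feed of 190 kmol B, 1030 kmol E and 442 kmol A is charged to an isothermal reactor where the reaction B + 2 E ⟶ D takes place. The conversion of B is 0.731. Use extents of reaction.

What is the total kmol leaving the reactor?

1380 kmol

B reacted = 0.731 × 190 = 138.9 kmol; ν_B = −1, so ξ = 138.9/1 = 138.9 kmol.
Outlet amounts (n = n₀ + ν ξ):
  B: 190 − 1(138.9) = 51.11
  E: 1030 − 2(138.9) = 752.2
  D: 0 + 1(138.9) = 138.9
  A: 442 (inert)
Total out = 51.11 + 752.2 + 138.9 + 442 = 1384 kmol.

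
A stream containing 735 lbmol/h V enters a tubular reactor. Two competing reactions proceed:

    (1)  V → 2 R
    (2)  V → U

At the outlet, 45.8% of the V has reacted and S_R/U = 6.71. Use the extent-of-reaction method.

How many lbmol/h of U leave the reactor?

77.3 lbmol/h

Conversion of V: V consumed = 0.458 × 735 = 336.6 lbmol/h = 1ξ₁ + 1ξ₂.
Selectivity: 2ξ₁ / (1ξ₂) = 6.71 → ξ₁ = 3.355 ξ₂.
Substitute: (1·3.355 + 1) ξ₂ = 336.6 → ξ₂ = 77.3 lbmol/h, ξ₁ = 259.3 lbmol/h.
Outlet amounts (n = n₀ + Σ ν·ξ):
  V: 735 − 1(259.3) − 1(77.3) = 398.4
  R: 0 + 2(259.3) = 518.7
  U: 0 + 1(77.3) = 77.3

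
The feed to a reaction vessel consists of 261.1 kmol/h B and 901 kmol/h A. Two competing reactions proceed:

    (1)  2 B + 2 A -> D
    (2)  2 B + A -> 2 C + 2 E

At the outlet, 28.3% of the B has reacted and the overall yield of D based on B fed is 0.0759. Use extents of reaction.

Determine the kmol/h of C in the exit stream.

Yield of D: 1ξ₁ / 261.1 = 0.0759 → ξ₁ = 19.82 kmol/h.
Conversion of B: 2ξ₁ + 2ξ₂ = 0.283 × 261.1 = 73.89 → ξ₂ = 17.13 kmol/h.
Outlet amounts (n = n₀ + Σ ν·ξ):
  B: 261.1 − 2(19.82) − 2(17.13) = 187.2
  A: 901 − 2(19.82) − 1(17.13) = 844.2
  D: 0 + 1(19.82) = 19.82
  C: 0 + 2(17.13) = 34.26
  E: 0 + 2(17.13) = 34.26

34.3 kmol/h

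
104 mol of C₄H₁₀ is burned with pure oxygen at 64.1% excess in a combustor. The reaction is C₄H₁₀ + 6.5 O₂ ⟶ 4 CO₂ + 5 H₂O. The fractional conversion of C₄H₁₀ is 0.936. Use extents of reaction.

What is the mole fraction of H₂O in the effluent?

0.358

Stoichiometric O₂ = 6.5 × 104 = 676 mol; O₂ fed = 676 × 1.641 = 1109 mol.
Fuel reacted = 0.936 × 104 → ξ = 97.34 mol.
Outlet (n = n₀ + ν ξ):
  C₄H₁₀: 104 − 1(97.34) = 6.656
  O₂: 1109 − 6.5(97.34) = 476.6
  CO₂: 0 + 4(97.34) = 389.4
  H₂O: 0 + 5(97.34) = 486.7
Total out = 1359 mol; y_H₂O = 486.7 / 1359 = 0.3581.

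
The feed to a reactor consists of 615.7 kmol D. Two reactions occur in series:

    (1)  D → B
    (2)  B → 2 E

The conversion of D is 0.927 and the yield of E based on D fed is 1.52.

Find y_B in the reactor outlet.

Conversion of D: D consumed = 1ξ₁ = 0.927 × 615.7 → ξ₁ = 570.8 kmol.
Yield of E: 2ξ₂ / 615.7 = 1.52 → ξ₂ = 467.9 kmol.
Outlet amounts (n = n₀ + Σ ν·ξ):
  D: 615.7 − 1(570.8) = 44.95
  B: 0 + 1(570.8) − 1(467.9) = 102.8
  E: 0 + 2(467.9) = 935.9
Total out = 1084 kmol; y_B = 102.8 / 1084 = 0.09489.

0.0949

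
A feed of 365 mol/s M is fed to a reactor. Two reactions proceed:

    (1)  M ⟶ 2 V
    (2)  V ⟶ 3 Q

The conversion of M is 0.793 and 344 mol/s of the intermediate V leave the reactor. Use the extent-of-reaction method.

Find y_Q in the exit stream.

0.627

Conversion of M: M consumed = 1ξ₁ = 0.793 × 365 → ξ₁ = 289.4 mol/s.
V balance: n_V = 0 + 2ξ₁ − 1ξ₂ = 344 → ξ₂ = (2·289.4 − 344)/1 = 234.9 mol/s.
Outlet amounts (n = n₀ + Σ ν·ξ):
  M: 365 − 1(289.4) = 75.56
  V: 0 + 2(289.4) − 1(234.9) = 344
  Q: 0 + 3(234.9) = 704.7
Total out = 1124 mol/s; y_Q = 704.7 / 1124 = 0.6268.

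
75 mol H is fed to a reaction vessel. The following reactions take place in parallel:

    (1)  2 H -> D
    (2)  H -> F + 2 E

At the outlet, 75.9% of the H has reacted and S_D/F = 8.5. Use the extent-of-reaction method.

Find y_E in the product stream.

Conversion of H: H consumed = 0.759 × 75 = 56.92 mol = 2ξ₁ + 1ξ₂.
Selectivity: 1ξ₁ / (1ξ₂) = 8.5 → ξ₁ = 8.5 ξ₂.
Substitute: (2·8.5 + 1) ξ₂ = 56.92 → ξ₂ = 3.162 mol, ξ₁ = 26.88 mol.
Outlet amounts (n = n₀ + Σ ν·ξ):
  H: 75 − 2(26.88) − 1(3.162) = 18.08
  D: 0 + 1(26.88) = 26.88
  F: 0 + 1(3.162) = 3.162
  E: 0 + 2(3.162) = 6.325
Total out = 54.44 mol; y_E = 6.325 / 54.44 = 0.1162.

0.116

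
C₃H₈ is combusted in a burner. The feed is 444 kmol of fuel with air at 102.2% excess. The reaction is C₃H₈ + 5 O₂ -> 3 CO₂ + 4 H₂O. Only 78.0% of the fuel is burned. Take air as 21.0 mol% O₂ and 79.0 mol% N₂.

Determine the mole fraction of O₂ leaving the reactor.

0.124

Stoichiometric O₂ = 5 × 444 = 2220 kmol; O₂ fed = 2220 × 2.022 = 4489 kmol.
N₂ fed = 4489 × 79/21 = 16890 kmol.
Fuel reacted = 0.78 × 444 → ξ = 346.3 kmol.
Outlet (n = n₀ + ν ξ):
  C₃H₈: 444 − 1(346.3) = 97.68
  O₂: 4489 − 5(346.3) = 2757
  N₂: 16890 (inert)
  CO₂: 0 + 3(346.3) = 1039
  H₂O: 0 + 4(346.3) = 1385
Total out = 22170 kmol; y_O₂ = 2757 / 22170 = 0.1244.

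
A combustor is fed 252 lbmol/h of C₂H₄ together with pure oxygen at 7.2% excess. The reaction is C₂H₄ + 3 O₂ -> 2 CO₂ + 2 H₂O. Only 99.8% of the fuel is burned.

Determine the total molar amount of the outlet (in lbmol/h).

1060 lbmol/h

Stoichiometric O₂ = 3 × 252 = 756 lbmol/h; O₂ fed = 756 × 1.072 = 810.4 lbmol/h.
Fuel reacted = 0.998 × 252 → ξ = 251.5 lbmol/h.
Outlet (n = n₀ + ν ξ):
  C₂H₄: 252 − 1(251.5) = 0.504
  O₂: 810.4 − 3(251.5) = 55.94
  CO₂: 0 + 2(251.5) = 503
  H₂O: 0 + 2(251.5) = 503
Total out = 0.504 + 55.94 + 503 + 503 = 1062 lbmol/h.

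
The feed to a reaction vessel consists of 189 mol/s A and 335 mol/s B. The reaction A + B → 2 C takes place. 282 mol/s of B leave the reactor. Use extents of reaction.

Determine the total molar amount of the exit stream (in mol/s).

For B: n = n₀ − 1ξ → 282 = 335 − 1ξ, giving ξ = 53 mol/s.
Outlet amounts (n = n₀ + ν ξ):
  A: 189 − 1(53) = 136
  B: 335 − 1(53) = 282
  C: 0 + 2(53) = 106
Total out = 136 + 282 + 106 = 524 mol/s.

524 mol/s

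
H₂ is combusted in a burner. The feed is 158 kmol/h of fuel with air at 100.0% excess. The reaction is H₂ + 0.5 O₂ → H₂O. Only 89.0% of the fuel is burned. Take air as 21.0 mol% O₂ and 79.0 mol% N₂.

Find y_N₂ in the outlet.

0.708

Stoichiometric O₂ = 0.5 × 158 = 79 kmol/h; O₂ fed = 79 × 2.000 = 158 kmol/h.
N₂ fed = 158 × 79/21 = 594.4 kmol/h.
Fuel reacted = 0.89 × 158 → ξ = 140.6 kmol/h.
Outlet (n = n₀ + ν ξ):
  H₂: 158 − 1(140.6) = 17.38
  O₂: 158 − 0.5(140.6) = 87.69
  N₂: 594.4 (inert)
  H₂O: 0 + 1(140.6) = 140.6
Total out = 840.1 kmol/h; y_N₂ = 594.4 / 840.1 = 0.7075.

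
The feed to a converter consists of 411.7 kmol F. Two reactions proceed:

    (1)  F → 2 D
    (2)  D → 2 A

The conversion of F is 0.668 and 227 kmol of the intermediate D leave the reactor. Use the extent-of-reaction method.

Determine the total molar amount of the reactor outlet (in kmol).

1010 kmol

Conversion of F: F consumed = 1ξ₁ = 0.668 × 411.7 → ξ₁ = 275 kmol.
D balance: n_D = 0 + 2ξ₁ − 1ξ₂ = 227 → ξ₂ = (2·275 − 227)/1 = 323 kmol.
Outlet amounts (n = n₀ + Σ ν·ξ):
  F: 411.7 − 1(275) = 136.7
  D: 0 + 2(275) − 1(323) = 227
  A: 0 + 2(323) = 646.1
Total out = 136.7 + 227 + 646.1 = 1010 kmol.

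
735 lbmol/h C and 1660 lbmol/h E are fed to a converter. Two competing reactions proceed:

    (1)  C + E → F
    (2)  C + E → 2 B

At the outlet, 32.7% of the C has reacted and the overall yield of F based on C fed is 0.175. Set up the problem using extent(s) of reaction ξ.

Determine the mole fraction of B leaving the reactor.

Yield of F: 1ξ₁ / 735 = 0.175 → ξ₁ = 128.6 lbmol/h.
Conversion of C: 1ξ₁ + 1ξ₂ = 0.327 × 735 = 240.3 → ξ₂ = 111.7 lbmol/h.
Outlet amounts (n = n₀ + Σ ν·ξ):
  C: 735 − 1(128.6) − 1(111.7) = 494.7
  E: 1660 − 1(128.6) − 1(111.7) = 1420
  F: 0 + 1(128.6) = 128.6
  B: 0 + 2(111.7) = 223.4
Total out = 2266 lbmol/h; y_B = 223.4 / 2266 = 0.09859.

0.0986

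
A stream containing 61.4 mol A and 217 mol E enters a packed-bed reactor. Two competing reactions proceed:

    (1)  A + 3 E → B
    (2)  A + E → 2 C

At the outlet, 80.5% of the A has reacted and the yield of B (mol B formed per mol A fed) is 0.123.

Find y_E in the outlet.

Yield of B: 1ξ₁ / 61.4 = 0.123 → ξ₁ = 7.552 mol.
Conversion of A: 1ξ₁ + 1ξ₂ = 0.805 × 61.4 = 49.43 → ξ₂ = 41.87 mol.
Outlet amounts (n = n₀ + Σ ν·ξ):
  A: 61.4 − 1(7.552) − 1(41.87) = 11.97
  E: 217 − 3(7.552) − 1(41.87) = 152.5
  B: 0 + 1(7.552) = 7.552
  C: 0 + 2(41.87) = 83.75
Total out = 255.7 mol; y_E = 152.5 / 255.7 = 0.5962.

0.596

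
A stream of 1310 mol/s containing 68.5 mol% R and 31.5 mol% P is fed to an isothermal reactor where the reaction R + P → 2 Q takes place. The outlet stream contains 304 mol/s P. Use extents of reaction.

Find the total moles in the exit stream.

1310 mol/s

For P: n = n₀ − 1ξ → 304 = 412.6 − 1ξ, giving ξ = 108.6 mol/s.
Outlet amounts (n = n₀ + ν ξ):
  R: 897.4 − 1(108.6) = 788.7
  P: 412.6 − 1(108.6) = 304
  Q: 0 + 2(108.6) = 217.3
Total out = 788.7 + 304 + 217.3 = 1310 mol/s.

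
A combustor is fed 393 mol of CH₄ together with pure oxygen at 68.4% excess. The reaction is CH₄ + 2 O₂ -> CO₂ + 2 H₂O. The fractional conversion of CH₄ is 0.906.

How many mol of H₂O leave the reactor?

Stoichiometric O₂ = 2 × 393 = 786 mol; O₂ fed = 786 × 1.684 = 1324 mol.
Fuel reacted = 0.906 × 393 → ξ = 356.1 mol.
Outlet (n = n₀ + ν ξ):
  CH₄: 393 − 1(356.1) = 36.94
  O₂: 1324 − 2(356.1) = 611.5
  CO₂: 0 + 1(356.1) = 356.1
  H₂O: 0 + 2(356.1) = 712.1

712 mol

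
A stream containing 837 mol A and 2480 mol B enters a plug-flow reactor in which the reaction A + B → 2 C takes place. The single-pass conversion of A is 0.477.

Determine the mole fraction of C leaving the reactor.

A reacted = 0.477 × 837 = 399.2 mol; ν_A = −1, so ξ = 399.2/1 = 399.2 mol.
Outlet amounts (n = n₀ + ν ξ):
  A: 837 − 1(399.2) = 437.8
  B: 2480 − 1(399.2) = 2081
  C: 0 + 2(399.2) = 798.5
Total out = 3317 mol; y_C = 798.5 / 3317 = 0.2407.

0.241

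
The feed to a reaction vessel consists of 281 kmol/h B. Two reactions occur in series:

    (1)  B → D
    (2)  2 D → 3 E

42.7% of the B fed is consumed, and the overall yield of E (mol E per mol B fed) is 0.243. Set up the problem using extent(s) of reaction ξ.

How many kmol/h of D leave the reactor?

Conversion of B: B consumed = 1ξ₁ = 0.427 × 281 → ξ₁ = 120 kmol/h.
Yield of E: 3ξ₂ / 281 = 0.243 → ξ₂ = 22.76 kmol/h.
Outlet amounts (n = n₀ + Σ ν·ξ):
  B: 281 − 1(120) = 161
  D: 0 + 1(120) − 2(22.76) = 74.47
  E: 0 + 3(22.76) = 68.28

74.5 kmol/h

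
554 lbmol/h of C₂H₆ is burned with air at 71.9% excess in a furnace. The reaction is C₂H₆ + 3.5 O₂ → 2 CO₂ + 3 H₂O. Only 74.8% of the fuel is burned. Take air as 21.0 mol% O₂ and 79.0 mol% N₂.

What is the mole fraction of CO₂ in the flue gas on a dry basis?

Stoichiometric O₂ = 3.5 × 554 = 1939 lbmol/h; O₂ fed = 1939 × 1.719 = 3333 lbmol/h.
N₂ fed = 3333 × 79/21 = 12540 lbmol/h.
Fuel reacted = 0.748 × 554 → ξ = 414.4 lbmol/h.
Outlet (n = n₀ + ν ξ):
  C₂H₆: 554 − 1(414.4) = 139.6
  O₂: 3333 − 3.5(414.4) = 1883
  N₂: 12540 (inert)
  CO₂: 0 + 2(414.4) = 828.8
  H₂O: 0 + 3(414.4) = 1243
Dry total = 15390 lbmol/h; y_CO₂ (dry) = 828.8 / 15390 = 0.05385.

0.0539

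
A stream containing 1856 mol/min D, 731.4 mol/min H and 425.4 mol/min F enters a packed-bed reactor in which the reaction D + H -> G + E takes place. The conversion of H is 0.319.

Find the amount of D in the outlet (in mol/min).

H reacted = 0.319 × 731.4 = 233.3 mol/min; ν_H = −1, so ξ = 233.3/1 = 233.3 mol/min.
Outlet amounts (n = n₀ + ν ξ):
  D: 1856 − 1(233.3) = 1623
  H: 731.4 − 1(233.3) = 498.1
  G: 0 + 1(233.3) = 233.3
  E: 0 + 1(233.3) = 233.3
  F: 425.4 (inert)

1620 mol/min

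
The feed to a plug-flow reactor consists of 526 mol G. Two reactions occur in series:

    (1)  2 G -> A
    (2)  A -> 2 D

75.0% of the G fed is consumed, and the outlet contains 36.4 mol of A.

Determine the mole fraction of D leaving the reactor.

Conversion of G: G consumed = 2ξ₁ = 0.75 × 526 → ξ₁ = 197.2 mol.
A balance: n_A = 0 + 1ξ₁ − 1ξ₂ = 36.4 → ξ₂ = (1·197.2 − 36.4)/1 = 160.8 mol.
Outlet amounts (n = n₀ + Σ ν·ξ):
  G: 526 − 2(197.2) = 131.5
  A: 0 + 1(197.2) − 1(160.8) = 36.4
  D: 0 + 2(160.8) = 321.7
Total out = 489.6 mol; y_D = 321.7 / 489.6 = 0.6571.

0.657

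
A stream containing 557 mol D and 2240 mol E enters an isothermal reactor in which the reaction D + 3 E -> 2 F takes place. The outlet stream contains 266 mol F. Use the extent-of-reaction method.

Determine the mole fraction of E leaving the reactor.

For F: n = n₀ + 2ξ → 266 = 0 + 2ξ, giving ξ = 133 mol.
Outlet amounts (n = n₀ + ν ξ):
  D: 557 − 1(133) = 424
  E: 2240 − 3(133) = 1841
  F: 0 + 2(133) = 266
Total out = 2531 mol; y_E = 1841 / 2531 = 0.7274.

0.727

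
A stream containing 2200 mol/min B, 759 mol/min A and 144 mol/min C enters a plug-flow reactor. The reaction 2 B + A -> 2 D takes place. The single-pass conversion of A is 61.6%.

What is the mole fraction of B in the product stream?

0.48

A reacted = 0.616 × 759 = 467.5 mol/min; ν_A = −1, so ξ = 467.5/1 = 467.5 mol/min.
Outlet amounts (n = n₀ + ν ξ):
  B: 2200 − 2(467.5) = 1265
  A: 759 − 1(467.5) = 291.5
  D: 0 + 2(467.5) = 935.1
  C: 144 (inert)
Total out = 2635 mol/min; y_B = 1265 / 2635 = 0.48.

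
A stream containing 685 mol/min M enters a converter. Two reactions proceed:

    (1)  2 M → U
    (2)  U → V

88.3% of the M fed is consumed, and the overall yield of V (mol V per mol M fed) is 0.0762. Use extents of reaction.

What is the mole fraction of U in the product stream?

0.654

Conversion of M: M consumed = 2ξ₁ = 0.883 × 685 → ξ₁ = 302.4 mol/min.
Yield of V: 1ξ₂ / 685 = 0.0762 → ξ₂ = 52.2 mol/min.
Outlet amounts (n = n₀ + Σ ν·ξ):
  M: 685 − 2(302.4) = 80.14
  U: 0 + 1(302.4) − 1(52.2) = 250.2
  V: 0 + 1(52.2) = 52.2
Total out = 382.6 mol/min; y_U = 250.2 / 382.6 = 0.6541.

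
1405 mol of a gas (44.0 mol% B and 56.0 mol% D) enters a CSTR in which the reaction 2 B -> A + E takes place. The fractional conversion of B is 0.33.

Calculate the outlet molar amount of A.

B reacted = 0.33 × 618.2 = 204 mol; ν_B = −2, so ξ = 204/2 = 102 mol.
Outlet amounts (n = n₀ + ν ξ):
  B: 618.2 − 2(102) = 414.2
  A: 0 + 1(102) = 102
  E: 0 + 1(102) = 102
  D: 786.8 (inert)

102 mol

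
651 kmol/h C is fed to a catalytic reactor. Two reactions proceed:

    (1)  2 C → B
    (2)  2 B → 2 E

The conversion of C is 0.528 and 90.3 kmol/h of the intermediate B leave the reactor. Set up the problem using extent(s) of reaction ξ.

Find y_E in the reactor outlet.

Conversion of C: C consumed = 2ξ₁ = 0.528 × 651 → ξ₁ = 171.9 kmol/h.
B balance: n_B = 0 + 1ξ₁ − 2ξ₂ = 90.3 → ξ₂ = (1·171.9 − 90.3)/2 = 40.78 kmol/h.
Outlet amounts (n = n₀ + Σ ν·ξ):
  C: 651 − 2(171.9) = 307.3
  B: 0 + 1(171.9) − 2(40.78) = 90.3
  E: 0 + 2(40.78) = 81.56
Total out = 479.1 kmol/h; y_E = 81.56 / 479.1 = 0.1702.

0.17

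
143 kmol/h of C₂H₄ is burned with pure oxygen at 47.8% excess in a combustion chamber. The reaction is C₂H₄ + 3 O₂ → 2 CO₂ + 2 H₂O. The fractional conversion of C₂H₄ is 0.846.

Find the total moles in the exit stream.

Stoichiometric O₂ = 3 × 143 = 429 kmol/h; O₂ fed = 429 × 1.478 = 634.1 kmol/h.
Fuel reacted = 0.846 × 143 → ξ = 121 kmol/h.
Outlet (n = n₀ + ν ξ):
  C₂H₄: 143 − 1(121) = 22.02
  O₂: 634.1 − 3(121) = 271.1
  CO₂: 0 + 2(121) = 242
  H₂O: 0 + 2(121) = 242
Total out = 22.02 + 271.1 + 242 + 242 = 777.1 kmol/h.

777 kmol/h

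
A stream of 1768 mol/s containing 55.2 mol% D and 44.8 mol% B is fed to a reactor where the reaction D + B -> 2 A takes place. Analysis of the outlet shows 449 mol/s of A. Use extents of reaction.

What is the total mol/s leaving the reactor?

For A: n = n₀ + 2ξ → 449 = 0 + 2ξ, giving ξ = 224.5 mol/s.
Outlet amounts (n = n₀ + ν ξ):
  D: 975.9 − 1(224.5) = 751.4
  B: 792.1 − 1(224.5) = 567.6
  A: 0 + 2(224.5) = 449
Total out = 751.4 + 567.6 + 449 = 1768 mol/s.

1770 mol/s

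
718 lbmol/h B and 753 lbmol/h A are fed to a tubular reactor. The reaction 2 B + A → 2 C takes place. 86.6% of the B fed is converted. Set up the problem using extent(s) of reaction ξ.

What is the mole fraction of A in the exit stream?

B reacted = 0.866 × 718 = 621.8 lbmol/h; ν_B = −2, so ξ = 621.8/2 = 310.9 lbmol/h.
Outlet amounts (n = n₀ + ν ξ):
  B: 718 − 2(310.9) = 96.21
  A: 753 − 1(310.9) = 442.1
  C: 0 + 2(310.9) = 621.8
Total out = 1160 lbmol/h; y_A = 442.1 / 1160 = 0.3811.

0.381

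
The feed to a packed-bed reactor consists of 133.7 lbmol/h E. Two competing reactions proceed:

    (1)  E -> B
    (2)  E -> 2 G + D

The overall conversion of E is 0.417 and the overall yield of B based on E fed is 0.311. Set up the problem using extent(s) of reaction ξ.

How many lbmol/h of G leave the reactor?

28.3 lbmol/h

Yield of B: 1ξ₁ / 133.7 = 0.311 → ξ₁ = 41.58 lbmol/h.
Conversion of E: 1ξ₁ + 1ξ₂ = 0.417 × 133.7 = 55.75 → ξ₂ = 14.17 lbmol/h.
Outlet amounts (n = n₀ + Σ ν·ξ):
  E: 133.7 − 1(41.58) − 1(14.17) = 77.95
  B: 0 + 1(41.58) = 41.58
  G: 0 + 2(14.17) = 28.34
  D: 0 + 1(14.17) = 14.17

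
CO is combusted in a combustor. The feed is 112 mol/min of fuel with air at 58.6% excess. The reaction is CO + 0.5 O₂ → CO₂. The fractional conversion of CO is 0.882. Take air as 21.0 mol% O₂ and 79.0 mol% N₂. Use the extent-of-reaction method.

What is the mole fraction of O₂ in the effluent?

0.0812

Stoichiometric O₂ = 0.5 × 112 = 56 mol/min; O₂ fed = 56 × 1.586 = 88.82 mol/min.
N₂ fed = 88.82 × 79/21 = 334.1 mol/min.
Fuel reacted = 0.882 × 112 → ξ = 98.78 mol/min.
Outlet (n = n₀ + ν ξ):
  CO: 112 − 1(98.78) = 13.22
  O₂: 88.82 − 0.5(98.78) = 39.42
  N₂: 334.1 (inert)
  CO₂: 0 + 1(98.78) = 98.78
Total out = 485.5 mol/min; y_O₂ = 39.42 / 485.5 = 0.0812.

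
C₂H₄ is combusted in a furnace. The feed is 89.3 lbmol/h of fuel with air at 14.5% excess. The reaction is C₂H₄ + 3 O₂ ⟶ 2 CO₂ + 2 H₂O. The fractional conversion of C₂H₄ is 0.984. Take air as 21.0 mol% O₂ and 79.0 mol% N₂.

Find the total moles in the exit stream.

1550 lbmol/h

Stoichiometric O₂ = 3 × 89.3 = 267.9 lbmol/h; O₂ fed = 267.9 × 1.145 = 306.7 lbmol/h.
N₂ fed = 306.7 × 79/21 = 1154 lbmol/h.
Fuel reacted = 0.984 × 89.3 → ξ = 87.87 lbmol/h.
Outlet (n = n₀ + ν ξ):
  C₂H₄: 89.3 − 1(87.87) = 1.429
  O₂: 306.7 − 3(87.87) = 43.13
  N₂: 1154 (inert)
  CO₂: 0 + 2(87.87) = 175.7
  H₂O: 0 + 2(87.87) = 175.7
Total out = 1.429 + 43.13 + 1154 + 175.7 + 175.7 = 1550 lbmol/h.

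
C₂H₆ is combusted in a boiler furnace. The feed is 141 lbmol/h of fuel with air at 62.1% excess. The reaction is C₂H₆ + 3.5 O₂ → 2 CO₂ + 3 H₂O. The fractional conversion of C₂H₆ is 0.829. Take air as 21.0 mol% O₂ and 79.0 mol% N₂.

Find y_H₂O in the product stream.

0.0875

Stoichiometric O₂ = 3.5 × 141 = 493.5 lbmol/h; O₂ fed = 493.5 × 1.621 = 800 lbmol/h.
N₂ fed = 800 × 79/21 = 3009 lbmol/h.
Fuel reacted = 0.829 × 141 → ξ = 116.9 lbmol/h.
Outlet (n = n₀ + ν ξ):
  C₂H₆: 141 − 1(116.9) = 24.11
  O₂: 800 − 3.5(116.9) = 390.9
  N₂: 3009 (inert)
  CO₂: 0 + 2(116.9) = 233.8
  H₂O: 0 + 3(116.9) = 350.7
Total out = 4009 lbmol/h; y_H₂O = 350.7 / 4009 = 0.08747.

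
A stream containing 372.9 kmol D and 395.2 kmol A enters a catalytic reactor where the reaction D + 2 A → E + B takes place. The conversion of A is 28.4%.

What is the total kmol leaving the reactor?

712 kmol

A reacted = 0.284 × 395.2 = 112.2 kmol; ν_A = −2, so ξ = 112.2/2 = 56.12 kmol.
Outlet amounts (n = n₀ + ν ξ):
  D: 372.9 − 1(56.12) = 316.8
  A: 395.2 − 2(56.12) = 283
  E: 0 + 1(56.12) = 56.12
  B: 0 + 1(56.12) = 56.12
Total out = 316.8 + 283 + 56.12 + 56.12 = 712 kmol.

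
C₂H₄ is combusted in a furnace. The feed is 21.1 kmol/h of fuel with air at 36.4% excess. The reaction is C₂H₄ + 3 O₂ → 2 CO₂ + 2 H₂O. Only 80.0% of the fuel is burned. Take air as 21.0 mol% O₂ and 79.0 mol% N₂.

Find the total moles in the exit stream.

432 kmol/h

Stoichiometric O₂ = 3 × 21.1 = 63.3 kmol/h; O₂ fed = 63.3 × 1.364 = 86.34 kmol/h.
N₂ fed = 86.34 × 79/21 = 324.8 kmol/h.
Fuel reacted = 0.8 × 21.1 → ξ = 16.88 kmol/h.
Outlet (n = n₀ + ν ξ):
  C₂H₄: 21.1 − 1(16.88) = 4.22
  O₂: 86.34 − 3(16.88) = 35.7
  N₂: 324.8 (inert)
  CO₂: 0 + 2(16.88) = 33.76
  H₂O: 0 + 2(16.88) = 33.76
Total out = 4.22 + 35.7 + 324.8 + 33.76 + 33.76 = 432.2 kmol/h.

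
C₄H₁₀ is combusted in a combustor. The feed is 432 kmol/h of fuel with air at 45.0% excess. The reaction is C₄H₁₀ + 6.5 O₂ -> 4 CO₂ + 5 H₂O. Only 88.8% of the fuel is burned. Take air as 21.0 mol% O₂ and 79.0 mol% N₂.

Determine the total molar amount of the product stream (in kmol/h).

20400 kmol/h

Stoichiometric O₂ = 6.5 × 432 = 2808 kmol/h; O₂ fed = 2808 × 1.450 = 4072 kmol/h.
N₂ fed = 4072 × 79/21 = 15320 kmol/h.
Fuel reacted = 0.888 × 432 → ξ = 383.6 kmol/h.
Outlet (n = n₀ + ν ξ):
  C₄H₁₀: 432 − 1(383.6) = 48.38
  O₂: 4072 − 6.5(383.6) = 1578
  N₂: 15320 (inert)
  CO₂: 0 + 4(383.6) = 1534
  H₂O: 0 + 5(383.6) = 1918
Total out = 48.38 + 1578 + 15320 + 1534 + 1918 = 20400 kmol/h.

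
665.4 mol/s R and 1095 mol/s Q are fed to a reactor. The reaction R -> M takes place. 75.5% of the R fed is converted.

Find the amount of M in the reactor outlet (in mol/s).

502 mol/s

R reacted = 0.755 × 665.4 = 502.4 mol/s; ν_R = −1, so ξ = 502.4/1 = 502.4 mol/s.
Outlet amounts (n = n₀ + ν ξ):
  R: 665.4 − 1(502.4) = 163
  M: 0 + 1(502.4) = 502.4
  Q: 1095 (inert)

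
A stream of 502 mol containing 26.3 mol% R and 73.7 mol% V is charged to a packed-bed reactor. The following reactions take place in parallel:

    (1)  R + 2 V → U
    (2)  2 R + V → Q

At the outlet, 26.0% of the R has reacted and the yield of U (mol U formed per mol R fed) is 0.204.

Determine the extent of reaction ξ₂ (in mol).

ξ₂ = 3.7 mol

Yield of U: 1ξ₁ / 132 = 0.204 → ξ₁ = 26.93 mol.
Conversion of R: 1ξ₁ + 2ξ₂ = 0.26 × 132 = 34.33 → ξ₂ = 3.697 mol.
Outlet amounts (n = n₀ + Σ ν·ξ):
  R: 132 − 1(26.93) − 2(3.697) = 97.7
  V: 370 − 2(26.93) − 1(3.697) = 312.4
  U: 0 + 1(26.93) = 26.93
  Q: 0 + 1(3.697) = 3.697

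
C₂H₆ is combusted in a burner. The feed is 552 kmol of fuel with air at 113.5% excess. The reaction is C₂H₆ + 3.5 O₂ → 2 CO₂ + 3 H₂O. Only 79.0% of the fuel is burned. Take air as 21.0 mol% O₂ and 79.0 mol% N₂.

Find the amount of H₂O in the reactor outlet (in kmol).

1310 kmol

Stoichiometric O₂ = 3.5 × 552 = 1932 kmol; O₂ fed = 1932 × 2.135 = 4125 kmol.
N₂ fed = 4125 × 79/21 = 15520 kmol.
Fuel reacted = 0.79 × 552 → ξ = 436.1 kmol.
Outlet (n = n₀ + ν ξ):
  C₂H₆: 552 − 1(436.1) = 115.9
  O₂: 4125 − 3.5(436.1) = 2599
  N₂: 15520 (inert)
  CO₂: 0 + 2(436.1) = 872.2
  H₂O: 0 + 3(436.1) = 1308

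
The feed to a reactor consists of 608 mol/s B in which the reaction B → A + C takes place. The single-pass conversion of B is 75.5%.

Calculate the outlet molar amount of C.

459 mol/s

B reacted = 0.755 × 608 = 459 mol/s; ν_B = −1, so ξ = 459/1 = 459 mol/s.
Outlet amounts (n = n₀ + ν ξ):
  B: 608 − 1(459) = 149
  A: 0 + 1(459) = 459
  C: 0 + 1(459) = 459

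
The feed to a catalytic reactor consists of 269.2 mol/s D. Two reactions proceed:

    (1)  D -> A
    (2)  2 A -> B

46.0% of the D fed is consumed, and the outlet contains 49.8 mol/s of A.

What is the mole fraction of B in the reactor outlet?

0.159

Conversion of D: D consumed = 1ξ₁ = 0.46 × 269.2 → ξ₁ = 123.8 mol/s.
A balance: n_A = 0 + 1ξ₁ − 2ξ₂ = 49.8 → ξ₂ = (1·123.8 − 49.8)/2 = 37.02 mol/s.
Outlet amounts (n = n₀ + Σ ν·ξ):
  D: 269.2 − 1(123.8) = 145.4
  A: 0 + 1(123.8) − 2(37.02) = 49.8
  B: 0 + 1(37.02) = 37.02
Total out = 232.2 mol/s; y_B = 37.02 / 232.2 = 0.1594.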